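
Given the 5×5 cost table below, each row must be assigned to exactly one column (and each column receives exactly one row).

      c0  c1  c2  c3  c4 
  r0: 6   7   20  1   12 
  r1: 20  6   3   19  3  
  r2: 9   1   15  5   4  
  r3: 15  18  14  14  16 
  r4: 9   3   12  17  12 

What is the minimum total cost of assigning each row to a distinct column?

Minimum assignment cost: 26

optimal assignment: row0→col3 (cost 1), row1→col2 (cost 3), row2→col4 (cost 4), row3→col0 (cost 15), row4→col1 (cost 3)
total = 1 + 3 + 4 + 15 + 3 = 26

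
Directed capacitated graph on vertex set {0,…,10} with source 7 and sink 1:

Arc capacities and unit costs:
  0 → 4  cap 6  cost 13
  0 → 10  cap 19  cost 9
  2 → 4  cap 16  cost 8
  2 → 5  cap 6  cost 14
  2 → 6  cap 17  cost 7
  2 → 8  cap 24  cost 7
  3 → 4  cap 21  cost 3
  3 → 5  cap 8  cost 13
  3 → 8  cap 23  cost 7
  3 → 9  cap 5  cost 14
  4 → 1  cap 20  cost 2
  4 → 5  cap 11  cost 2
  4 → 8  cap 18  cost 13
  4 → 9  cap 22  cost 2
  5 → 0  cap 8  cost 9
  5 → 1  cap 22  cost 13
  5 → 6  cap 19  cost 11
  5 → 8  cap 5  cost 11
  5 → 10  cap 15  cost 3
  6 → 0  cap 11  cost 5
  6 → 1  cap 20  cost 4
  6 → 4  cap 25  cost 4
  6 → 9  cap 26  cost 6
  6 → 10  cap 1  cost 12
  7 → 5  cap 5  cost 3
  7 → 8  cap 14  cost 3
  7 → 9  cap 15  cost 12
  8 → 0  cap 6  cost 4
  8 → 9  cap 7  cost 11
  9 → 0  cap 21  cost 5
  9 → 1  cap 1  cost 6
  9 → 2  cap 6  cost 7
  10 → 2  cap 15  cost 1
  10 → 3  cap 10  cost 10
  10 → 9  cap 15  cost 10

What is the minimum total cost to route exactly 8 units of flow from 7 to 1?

shortest-cost path #1: 7→5→1 push 5 @ unit cost 16 (adds 80)
shortest-cost path #2: 7→9→1 push 1 @ unit cost 18 (adds 18)
shortest-cost path #3: 7→8→0→4→1 push 2 @ unit cost 22 (adds 44)
total cost = 142

Minimum cost for 8 units: 142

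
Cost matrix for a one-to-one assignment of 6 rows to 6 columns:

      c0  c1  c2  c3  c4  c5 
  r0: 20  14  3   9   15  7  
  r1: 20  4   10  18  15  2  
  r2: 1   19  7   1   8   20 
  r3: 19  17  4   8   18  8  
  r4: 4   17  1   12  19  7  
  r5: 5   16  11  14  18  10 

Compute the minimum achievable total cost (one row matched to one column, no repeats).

optimal assignment: row0→col5 (cost 7), row1→col1 (cost 4), row2→col4 (cost 8), row3→col3 (cost 8), row4→col2 (cost 1), row5→col0 (cost 5)
total = 7 + 4 + 8 + 8 + 1 + 5 = 33

Minimum assignment cost: 33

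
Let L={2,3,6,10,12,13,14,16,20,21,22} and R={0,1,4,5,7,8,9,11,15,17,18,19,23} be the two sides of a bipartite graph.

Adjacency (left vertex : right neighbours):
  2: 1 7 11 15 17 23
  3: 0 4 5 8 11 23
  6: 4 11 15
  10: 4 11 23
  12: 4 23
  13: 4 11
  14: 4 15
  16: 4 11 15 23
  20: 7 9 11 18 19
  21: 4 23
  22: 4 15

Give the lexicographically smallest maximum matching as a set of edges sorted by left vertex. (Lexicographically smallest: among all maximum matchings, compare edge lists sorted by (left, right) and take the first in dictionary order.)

Lex-smallest maximum matching: {(2,1), (3,0), (6,4), (10,11), (12,23), (14,15), (20,7)}

|M| = 7 (so the lex-smallest maximum matching has 7 edges)
process left vertices in ascending order; for each, take the smallest-labelled available neighbour that still permits 7 edges overall, or leave it unmatched if none does
lex-smallest matching: {2-1, 3-0, 6-4, 10-11, 12-23, 14-15, 20-7}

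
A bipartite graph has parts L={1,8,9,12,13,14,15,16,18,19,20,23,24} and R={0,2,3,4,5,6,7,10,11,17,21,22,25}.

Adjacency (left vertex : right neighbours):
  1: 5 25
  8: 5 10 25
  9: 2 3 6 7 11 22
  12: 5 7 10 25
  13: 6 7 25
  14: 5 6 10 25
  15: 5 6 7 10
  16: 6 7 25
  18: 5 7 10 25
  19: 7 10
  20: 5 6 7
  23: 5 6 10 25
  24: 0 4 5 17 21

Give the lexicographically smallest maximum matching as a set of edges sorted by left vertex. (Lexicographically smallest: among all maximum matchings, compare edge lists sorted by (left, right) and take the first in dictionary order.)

Lex-smallest maximum matching: {(1,5), (8,10), (9,2), (12,7), (13,6), (14,25), (24,0)}

|M| = 7 (so the lex-smallest maximum matching has 7 edges)
process left vertices in ascending order; for each, take the smallest-labelled available neighbour that still permits 7 edges overall, or leave it unmatched if none does
lex-smallest matching: {1-5, 8-10, 9-2, 12-7, 13-6, 14-25, 24-0}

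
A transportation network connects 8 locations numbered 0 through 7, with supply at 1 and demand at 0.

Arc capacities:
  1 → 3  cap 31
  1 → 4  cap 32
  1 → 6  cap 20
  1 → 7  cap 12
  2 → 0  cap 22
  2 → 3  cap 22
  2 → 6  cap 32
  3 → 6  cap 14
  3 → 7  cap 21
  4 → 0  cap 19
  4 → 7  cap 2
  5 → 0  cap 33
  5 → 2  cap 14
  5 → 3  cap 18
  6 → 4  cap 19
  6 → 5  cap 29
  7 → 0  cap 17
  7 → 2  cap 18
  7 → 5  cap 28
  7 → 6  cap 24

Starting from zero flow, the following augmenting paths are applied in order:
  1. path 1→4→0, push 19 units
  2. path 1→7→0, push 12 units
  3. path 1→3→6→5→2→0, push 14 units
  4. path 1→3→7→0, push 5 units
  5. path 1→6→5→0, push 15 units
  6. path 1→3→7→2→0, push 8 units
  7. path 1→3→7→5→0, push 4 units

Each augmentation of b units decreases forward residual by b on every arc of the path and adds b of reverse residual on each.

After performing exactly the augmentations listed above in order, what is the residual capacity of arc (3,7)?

after path 1 (1→4→0, push 19): res(3,7)=21
after path 2 (1→7→0, push 12): res(3,7)=21
after path 3 (1→3→6→5→2→0, push 14): res(3,7)=21
after path 4 (1→3→7→0, push 5): res(3,7)=16
after path 5 (1→6→5→0, push 15): res(3,7)=16
after path 6 (1→3→7→2→0, push 8): res(3,7)=8
after path 7 (1→3→7→5→0, push 4): res(3,7)=4

Residual capacity of (3,7): 4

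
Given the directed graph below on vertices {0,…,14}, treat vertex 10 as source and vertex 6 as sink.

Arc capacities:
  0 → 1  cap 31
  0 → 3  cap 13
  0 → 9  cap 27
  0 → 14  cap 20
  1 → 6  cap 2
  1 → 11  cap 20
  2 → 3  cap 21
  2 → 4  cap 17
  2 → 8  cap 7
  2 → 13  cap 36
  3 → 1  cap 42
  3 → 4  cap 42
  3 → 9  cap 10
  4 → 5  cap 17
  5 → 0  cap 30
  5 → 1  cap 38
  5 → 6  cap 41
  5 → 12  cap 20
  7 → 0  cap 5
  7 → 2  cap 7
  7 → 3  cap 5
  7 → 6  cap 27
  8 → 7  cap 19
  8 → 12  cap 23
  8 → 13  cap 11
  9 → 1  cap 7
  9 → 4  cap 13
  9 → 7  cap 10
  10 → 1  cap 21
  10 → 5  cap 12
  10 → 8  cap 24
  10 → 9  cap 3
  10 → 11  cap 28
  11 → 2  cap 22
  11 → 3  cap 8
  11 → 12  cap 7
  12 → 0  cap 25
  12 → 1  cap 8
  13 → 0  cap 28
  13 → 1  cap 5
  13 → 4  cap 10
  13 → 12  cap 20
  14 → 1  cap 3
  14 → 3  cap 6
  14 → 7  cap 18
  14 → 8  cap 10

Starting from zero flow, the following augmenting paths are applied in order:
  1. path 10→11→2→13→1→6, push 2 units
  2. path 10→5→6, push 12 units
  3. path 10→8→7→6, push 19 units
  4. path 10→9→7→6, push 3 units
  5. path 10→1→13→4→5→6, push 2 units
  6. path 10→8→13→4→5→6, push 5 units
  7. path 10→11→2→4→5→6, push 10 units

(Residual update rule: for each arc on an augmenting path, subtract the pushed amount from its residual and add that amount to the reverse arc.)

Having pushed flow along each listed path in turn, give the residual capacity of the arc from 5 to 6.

Residual capacity of (5,6): 12

after path 1 (10→11→2→13→1→6, push 2): res(5,6)=41
after path 2 (10→5→6, push 12): res(5,6)=29
after path 3 (10→8→7→6, push 19): res(5,6)=29
after path 4 (10→9→7→6, push 3): res(5,6)=29
after path 5 (10→1→13→4→5→6, push 2): res(5,6)=27
after path 6 (10→8→13→4→5→6, push 5): res(5,6)=22
after path 7 (10→11→2→4→5→6, push 10): res(5,6)=12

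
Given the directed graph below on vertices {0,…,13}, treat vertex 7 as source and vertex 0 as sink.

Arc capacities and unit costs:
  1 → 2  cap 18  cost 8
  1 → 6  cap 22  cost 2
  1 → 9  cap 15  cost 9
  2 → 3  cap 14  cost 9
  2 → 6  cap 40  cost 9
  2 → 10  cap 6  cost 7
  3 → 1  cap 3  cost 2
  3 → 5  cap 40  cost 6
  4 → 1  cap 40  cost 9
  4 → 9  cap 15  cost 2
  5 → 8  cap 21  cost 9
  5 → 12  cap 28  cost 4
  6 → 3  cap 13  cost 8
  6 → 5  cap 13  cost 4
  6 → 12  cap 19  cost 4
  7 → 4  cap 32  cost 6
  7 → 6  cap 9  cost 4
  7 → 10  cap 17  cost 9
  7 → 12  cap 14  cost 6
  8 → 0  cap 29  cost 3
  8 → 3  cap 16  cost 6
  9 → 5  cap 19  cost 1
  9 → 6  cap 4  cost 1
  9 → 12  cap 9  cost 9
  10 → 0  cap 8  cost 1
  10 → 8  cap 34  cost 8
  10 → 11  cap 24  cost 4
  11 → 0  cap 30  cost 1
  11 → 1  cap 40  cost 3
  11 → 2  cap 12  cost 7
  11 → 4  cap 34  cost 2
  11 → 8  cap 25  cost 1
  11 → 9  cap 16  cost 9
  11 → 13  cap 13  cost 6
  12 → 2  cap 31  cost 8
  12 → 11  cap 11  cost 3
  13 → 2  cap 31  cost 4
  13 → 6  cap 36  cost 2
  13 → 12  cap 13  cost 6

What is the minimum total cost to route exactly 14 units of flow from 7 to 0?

shortest-cost path #1: 7→10→0 push 8 @ unit cost 10 (adds 80)
shortest-cost path #2: 7→12→11→0 push 6 @ unit cost 10 (adds 60)
total cost = 140

Minimum cost for 14 units: 140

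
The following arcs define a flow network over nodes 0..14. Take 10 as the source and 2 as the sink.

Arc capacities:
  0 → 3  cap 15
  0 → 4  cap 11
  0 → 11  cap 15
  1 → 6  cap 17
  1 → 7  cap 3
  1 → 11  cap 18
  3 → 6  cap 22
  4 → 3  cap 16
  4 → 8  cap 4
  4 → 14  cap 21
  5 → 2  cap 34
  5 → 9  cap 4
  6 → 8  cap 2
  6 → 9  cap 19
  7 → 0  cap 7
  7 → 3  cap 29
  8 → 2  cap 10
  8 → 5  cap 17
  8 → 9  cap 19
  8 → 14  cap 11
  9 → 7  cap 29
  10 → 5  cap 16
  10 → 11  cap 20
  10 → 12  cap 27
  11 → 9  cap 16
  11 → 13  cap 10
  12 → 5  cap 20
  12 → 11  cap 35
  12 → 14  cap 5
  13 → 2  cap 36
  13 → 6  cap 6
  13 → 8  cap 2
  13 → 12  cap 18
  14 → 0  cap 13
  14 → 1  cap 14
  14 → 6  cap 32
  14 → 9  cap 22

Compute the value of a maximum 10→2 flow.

augment #1: 10→5→2 bottleneck 16, total now 16
augment #2: 10→11→13→2 bottleneck 10, total now 26
augment #3: 10→12→5→2 bottleneck 18, total now 44
augment #4: 10→12→14→6→8→2 bottleneck 2, total now 46
augment #5: 10→12→14→0→4→8→2 bottleneck 3, total now 49
augment #6: 10→11→9→7→0→4→8→2 bottleneck 1, total now 50

Maximum flow value: 50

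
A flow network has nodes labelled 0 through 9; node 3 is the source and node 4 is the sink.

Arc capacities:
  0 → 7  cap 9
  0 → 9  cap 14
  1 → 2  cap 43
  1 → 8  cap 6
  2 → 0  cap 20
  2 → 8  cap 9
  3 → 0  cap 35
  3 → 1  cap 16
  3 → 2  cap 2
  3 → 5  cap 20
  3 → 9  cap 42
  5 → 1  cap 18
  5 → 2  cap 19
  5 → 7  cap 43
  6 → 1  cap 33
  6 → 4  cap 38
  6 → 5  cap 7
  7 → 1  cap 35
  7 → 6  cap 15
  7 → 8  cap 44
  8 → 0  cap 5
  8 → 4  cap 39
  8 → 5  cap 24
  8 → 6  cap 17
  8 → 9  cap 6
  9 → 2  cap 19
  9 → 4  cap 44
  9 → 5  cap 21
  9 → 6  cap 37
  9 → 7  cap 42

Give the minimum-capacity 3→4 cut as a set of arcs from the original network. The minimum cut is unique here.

Min-cut arcs: {(0,7), (0,9), (1,8), (2,8), (3,5), (3,9)} (total capacity 100)

augment #1: 3→9→4 push 42
augment #2: 3→0→9→4 push 2
augment #3: 3→1→8→4 push 6
augment #4: 3→2→8→4 push 2
augment #5: 3→0→7→6→4 push 9
augment #6: 3→0→9→6→4 push 12
augment #7: 3→1→2→8→4 push 7
augment #8: 3→5→7→6→4 push 6
augment #9: 3→5→7→8→4 push 14
max flow = 100; residual-reachable set from 3 gives S-side
cut edges (S→T): {(0,7), (0,9), (1,8), (2,8), (3,5), (3,9)} total cap 100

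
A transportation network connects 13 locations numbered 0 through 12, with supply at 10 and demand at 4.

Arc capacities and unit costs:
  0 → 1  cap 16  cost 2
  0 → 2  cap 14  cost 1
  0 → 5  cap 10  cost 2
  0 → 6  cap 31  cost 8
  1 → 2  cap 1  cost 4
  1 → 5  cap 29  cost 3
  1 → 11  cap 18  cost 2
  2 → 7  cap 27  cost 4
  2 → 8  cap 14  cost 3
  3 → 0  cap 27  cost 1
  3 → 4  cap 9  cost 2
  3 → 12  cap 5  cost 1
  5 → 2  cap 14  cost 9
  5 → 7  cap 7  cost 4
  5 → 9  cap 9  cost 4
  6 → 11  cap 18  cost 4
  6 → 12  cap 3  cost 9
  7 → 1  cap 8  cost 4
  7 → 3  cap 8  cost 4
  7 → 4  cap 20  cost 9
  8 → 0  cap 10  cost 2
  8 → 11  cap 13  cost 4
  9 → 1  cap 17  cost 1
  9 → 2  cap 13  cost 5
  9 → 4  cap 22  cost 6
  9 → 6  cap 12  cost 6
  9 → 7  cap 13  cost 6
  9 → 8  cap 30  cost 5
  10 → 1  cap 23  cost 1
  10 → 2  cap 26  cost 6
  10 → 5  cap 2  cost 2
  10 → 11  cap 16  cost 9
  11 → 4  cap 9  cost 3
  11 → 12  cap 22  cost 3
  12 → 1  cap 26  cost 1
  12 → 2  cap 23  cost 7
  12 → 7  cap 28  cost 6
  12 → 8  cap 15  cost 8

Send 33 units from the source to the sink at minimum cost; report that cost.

Minimum cost for 33 units: 423

shortest-cost path #1: 10→1→11→4 push 9 @ unit cost 6 (adds 54)
shortest-cost path #2: 10→5→9→4 push 2 @ unit cost 12 (adds 24)
shortest-cost path #3: 10→1→5→9→4 push 7 @ unit cost 14 (adds 98)
shortest-cost path #4: 10→1→5→7→3→4 push 7 @ unit cost 14 (adds 98)
shortest-cost path #5: 10→2→7→3→4 push 1 @ unit cost 16 (adds 16)
shortest-cost path #6: 10→2→7→4 push 7 @ unit cost 19 (adds 133)
total cost = 423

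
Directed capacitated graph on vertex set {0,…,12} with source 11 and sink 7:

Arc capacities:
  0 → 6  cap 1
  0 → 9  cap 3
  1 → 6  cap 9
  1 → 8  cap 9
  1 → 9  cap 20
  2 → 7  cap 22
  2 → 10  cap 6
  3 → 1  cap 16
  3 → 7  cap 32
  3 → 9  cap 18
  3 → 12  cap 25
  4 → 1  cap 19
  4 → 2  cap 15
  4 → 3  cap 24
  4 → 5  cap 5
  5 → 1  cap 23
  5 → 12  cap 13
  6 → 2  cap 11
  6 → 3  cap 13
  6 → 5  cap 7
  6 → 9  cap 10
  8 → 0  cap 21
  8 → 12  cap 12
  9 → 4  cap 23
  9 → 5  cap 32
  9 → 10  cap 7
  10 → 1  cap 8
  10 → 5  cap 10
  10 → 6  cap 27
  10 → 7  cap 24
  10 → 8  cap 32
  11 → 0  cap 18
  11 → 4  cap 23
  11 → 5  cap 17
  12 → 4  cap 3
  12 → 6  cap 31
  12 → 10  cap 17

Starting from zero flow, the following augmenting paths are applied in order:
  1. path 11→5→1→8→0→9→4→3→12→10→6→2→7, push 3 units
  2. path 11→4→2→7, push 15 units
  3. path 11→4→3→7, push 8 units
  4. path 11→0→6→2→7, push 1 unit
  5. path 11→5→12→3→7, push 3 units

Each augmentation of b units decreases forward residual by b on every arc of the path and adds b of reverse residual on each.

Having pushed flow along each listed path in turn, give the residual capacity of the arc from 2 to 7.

after path 1 (11→5→1→8→0→9→4→3→12→10→6→2→7, push 3): res(2,7)=19
after path 2 (11→4→2→7, push 15): res(2,7)=4
after path 3 (11→4→3→7, push 8): res(2,7)=4
after path 4 (11→0→6→2→7, push 1): res(2,7)=3
after path 5 (11→5→12→3→7, push 3): res(2,7)=3

Residual capacity of (2,7): 3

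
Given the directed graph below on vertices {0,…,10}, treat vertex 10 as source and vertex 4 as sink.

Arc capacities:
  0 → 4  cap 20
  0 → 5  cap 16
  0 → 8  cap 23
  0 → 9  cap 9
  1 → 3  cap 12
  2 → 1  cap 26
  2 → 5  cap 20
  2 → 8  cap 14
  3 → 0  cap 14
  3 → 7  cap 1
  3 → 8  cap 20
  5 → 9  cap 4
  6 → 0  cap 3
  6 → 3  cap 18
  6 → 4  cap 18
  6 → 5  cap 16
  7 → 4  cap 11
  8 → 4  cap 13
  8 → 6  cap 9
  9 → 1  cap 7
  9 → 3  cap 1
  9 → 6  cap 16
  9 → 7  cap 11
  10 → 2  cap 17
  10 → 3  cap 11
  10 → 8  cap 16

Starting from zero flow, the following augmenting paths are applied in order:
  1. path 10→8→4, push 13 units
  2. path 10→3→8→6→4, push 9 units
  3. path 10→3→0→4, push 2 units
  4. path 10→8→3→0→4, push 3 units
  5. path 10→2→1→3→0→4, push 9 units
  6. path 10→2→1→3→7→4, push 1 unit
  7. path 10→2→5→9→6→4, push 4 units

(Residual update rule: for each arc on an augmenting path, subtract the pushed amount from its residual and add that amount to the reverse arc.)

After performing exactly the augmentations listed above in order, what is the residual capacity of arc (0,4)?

Residual capacity of (0,4): 6

after path 1 (10→8→4, push 13): res(0,4)=20
after path 2 (10→3→8→6→4, push 9): res(0,4)=20
after path 3 (10→3→0→4, push 2): res(0,4)=18
after path 4 (10→8→3→0→4, push 3): res(0,4)=15
after path 5 (10→2→1→3→0→4, push 9): res(0,4)=6
after path 6 (10→2→1→3→7→4, push 1): res(0,4)=6
after path 7 (10→2→5→9→6→4, push 4): res(0,4)=6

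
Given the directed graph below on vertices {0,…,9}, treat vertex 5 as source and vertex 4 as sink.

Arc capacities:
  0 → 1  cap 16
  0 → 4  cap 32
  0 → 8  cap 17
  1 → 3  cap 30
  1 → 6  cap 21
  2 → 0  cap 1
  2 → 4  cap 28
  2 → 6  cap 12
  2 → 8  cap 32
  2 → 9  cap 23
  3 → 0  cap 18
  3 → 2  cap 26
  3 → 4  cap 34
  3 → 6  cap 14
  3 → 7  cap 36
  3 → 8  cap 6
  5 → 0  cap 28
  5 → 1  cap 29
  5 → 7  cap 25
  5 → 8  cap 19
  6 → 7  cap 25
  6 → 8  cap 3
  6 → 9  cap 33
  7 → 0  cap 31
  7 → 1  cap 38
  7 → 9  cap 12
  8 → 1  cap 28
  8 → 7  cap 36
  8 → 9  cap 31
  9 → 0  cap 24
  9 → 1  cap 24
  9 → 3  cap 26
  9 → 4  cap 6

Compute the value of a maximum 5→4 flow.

augment #1: 5→0→4 bottleneck 28, total now 28
augment #2: 5→1→3→4 bottleneck 29, total now 57
augment #3: 5→7→0→4 bottleneck 4, total now 61
augment #4: 5→7→9→4 bottleneck 6, total now 67
augment #5: 5→7→1→3→4 bottleneck 1, total now 68
augment #6: 5→7→9→3→4 bottleneck 4, total now 72
augment #7: 5→7→9→3→2→4 bottleneck 2, total now 74
augment #8: 5→8→9→3→2→4 bottleneck 19, total now 93
augment #9: 5→7→0→8→9→3→2→4 bottleneck 1, total now 94

Maximum flow value: 94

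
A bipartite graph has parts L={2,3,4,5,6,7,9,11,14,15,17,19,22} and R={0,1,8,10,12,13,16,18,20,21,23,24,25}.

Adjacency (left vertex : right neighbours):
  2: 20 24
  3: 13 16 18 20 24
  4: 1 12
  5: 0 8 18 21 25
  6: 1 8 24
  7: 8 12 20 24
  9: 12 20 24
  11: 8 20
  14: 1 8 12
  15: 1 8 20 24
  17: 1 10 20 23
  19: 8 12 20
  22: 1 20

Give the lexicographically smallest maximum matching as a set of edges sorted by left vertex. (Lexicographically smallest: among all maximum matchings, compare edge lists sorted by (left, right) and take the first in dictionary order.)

|M| = 8 (so the lex-smallest maximum matching has 8 edges)
process left vertices in ascending order; for each, take the smallest-labelled available neighbour that still permits 8 edges overall, or leave it unmatched if none does
lex-smallest matching: {2-20, 3-13, 4-1, 5-0, 6-8, 7-12, 9-24, 17-10}

Lex-smallest maximum matching: {(2,20), (3,13), (4,1), (5,0), (6,8), (7,12), (9,24), (17,10)}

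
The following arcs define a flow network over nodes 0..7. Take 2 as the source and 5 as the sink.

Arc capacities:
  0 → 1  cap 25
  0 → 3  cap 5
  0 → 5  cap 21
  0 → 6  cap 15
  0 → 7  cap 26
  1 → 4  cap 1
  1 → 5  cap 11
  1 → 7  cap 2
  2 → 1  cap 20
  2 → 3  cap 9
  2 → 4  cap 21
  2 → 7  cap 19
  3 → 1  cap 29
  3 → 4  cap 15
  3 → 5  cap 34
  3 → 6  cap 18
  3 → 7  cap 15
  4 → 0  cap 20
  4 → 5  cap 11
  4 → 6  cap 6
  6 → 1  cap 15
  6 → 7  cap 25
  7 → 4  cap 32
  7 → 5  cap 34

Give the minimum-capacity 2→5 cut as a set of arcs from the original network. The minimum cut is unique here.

augment #1: 2→1→5 push 11
augment #2: 2→3→5 push 9
augment #3: 2→4→5 push 11
augment #4: 2→7→5 push 19
augment #5: 2→1→7→5 push 2
augment #6: 2→4→0→5 push 10
augment #7: 2→1→4→0→5 push 1
max flow = 63; residual-reachable set from 2 gives S-side
cut edges (S→T): {(1,4), (1,5), (1,7), (2,3), (2,4), (2,7)} total cap 63

Min-cut arcs: {(1,4), (1,5), (1,7), (2,3), (2,4), (2,7)} (total capacity 63)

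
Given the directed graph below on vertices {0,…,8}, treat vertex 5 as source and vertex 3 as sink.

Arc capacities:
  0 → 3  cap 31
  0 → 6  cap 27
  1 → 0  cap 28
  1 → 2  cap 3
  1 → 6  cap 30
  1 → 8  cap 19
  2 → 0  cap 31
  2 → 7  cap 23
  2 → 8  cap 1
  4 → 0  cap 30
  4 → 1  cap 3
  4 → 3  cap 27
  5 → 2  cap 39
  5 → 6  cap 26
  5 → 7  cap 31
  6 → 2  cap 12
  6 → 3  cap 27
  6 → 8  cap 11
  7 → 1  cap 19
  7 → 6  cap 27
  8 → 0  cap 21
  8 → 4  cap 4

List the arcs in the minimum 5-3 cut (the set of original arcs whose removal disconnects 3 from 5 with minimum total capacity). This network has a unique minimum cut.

Min-cut arcs: {(0,3), (6,3), (8,4)} (total capacity 62)

augment #1: 5→6→3 push 26
augment #2: 5→2→0→3 push 31
augment #3: 5→7→6→3 push 1
augment #4: 5→2→8→4→3 push 1
augment #5: 5→7→1→8→4→3 push 3
max flow = 62; residual-reachable set from 5 gives S-side
cut edges (S→T): {(0,3), (6,3), (8,4)} total cap 62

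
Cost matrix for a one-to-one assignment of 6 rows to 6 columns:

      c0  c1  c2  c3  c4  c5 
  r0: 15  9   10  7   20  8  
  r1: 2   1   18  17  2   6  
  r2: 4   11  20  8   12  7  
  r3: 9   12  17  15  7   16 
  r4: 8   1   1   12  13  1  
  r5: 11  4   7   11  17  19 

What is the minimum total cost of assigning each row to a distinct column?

optimal assignment: row0→col3 (cost 7), row1→col1 (cost 1), row2→col0 (cost 4), row3→col4 (cost 7), row4→col5 (cost 1), row5→col2 (cost 7)
total = 7 + 1 + 4 + 7 + 1 + 7 = 27

Minimum assignment cost: 27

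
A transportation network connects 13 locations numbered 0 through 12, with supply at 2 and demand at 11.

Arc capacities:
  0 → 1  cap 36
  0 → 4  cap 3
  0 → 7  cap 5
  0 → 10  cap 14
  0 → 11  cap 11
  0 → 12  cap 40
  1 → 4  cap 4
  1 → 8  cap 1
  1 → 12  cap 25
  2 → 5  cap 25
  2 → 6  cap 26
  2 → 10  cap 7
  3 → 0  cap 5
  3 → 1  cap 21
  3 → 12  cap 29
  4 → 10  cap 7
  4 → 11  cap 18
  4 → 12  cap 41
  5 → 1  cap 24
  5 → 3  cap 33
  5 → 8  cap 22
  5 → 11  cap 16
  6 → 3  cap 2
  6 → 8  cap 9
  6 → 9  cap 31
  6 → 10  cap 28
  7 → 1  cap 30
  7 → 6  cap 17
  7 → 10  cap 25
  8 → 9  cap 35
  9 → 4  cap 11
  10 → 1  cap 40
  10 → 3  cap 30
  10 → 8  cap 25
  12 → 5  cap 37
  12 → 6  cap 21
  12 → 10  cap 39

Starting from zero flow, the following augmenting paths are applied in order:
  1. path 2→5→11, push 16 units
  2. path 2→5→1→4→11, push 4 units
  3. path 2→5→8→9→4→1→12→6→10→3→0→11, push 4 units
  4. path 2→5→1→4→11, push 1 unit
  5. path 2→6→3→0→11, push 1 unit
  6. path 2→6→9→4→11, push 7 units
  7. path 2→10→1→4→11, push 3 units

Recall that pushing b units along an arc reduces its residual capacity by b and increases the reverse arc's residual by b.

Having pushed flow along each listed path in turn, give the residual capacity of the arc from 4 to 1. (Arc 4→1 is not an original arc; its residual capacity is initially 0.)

after path 1 (2→5→11, push 16): res(4,1)=0
after path 2 (2→5→1→4→11, push 4): res(4,1)=4
after path 3 (2→5→8→9→4→1→12→6→10→3→0→11, push 4): res(4,1)=0
after path 4 (2→5→1→4→11, push 1): res(4,1)=1
after path 5 (2→6→3→0→11, push 1): res(4,1)=1
after path 6 (2→6→9→4→11, push 7): res(4,1)=1
after path 7 (2→10→1→4→11, push 3): res(4,1)=4

Residual capacity of (4,1): 4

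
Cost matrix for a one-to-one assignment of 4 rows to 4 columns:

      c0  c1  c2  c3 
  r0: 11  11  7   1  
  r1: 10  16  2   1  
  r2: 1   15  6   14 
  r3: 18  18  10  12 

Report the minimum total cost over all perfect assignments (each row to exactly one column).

Minimum assignment cost: 22

optimal assignment: row0→col3 (cost 1), row1→col2 (cost 2), row2→col0 (cost 1), row3→col1 (cost 18)
total = 1 + 2 + 1 + 18 = 22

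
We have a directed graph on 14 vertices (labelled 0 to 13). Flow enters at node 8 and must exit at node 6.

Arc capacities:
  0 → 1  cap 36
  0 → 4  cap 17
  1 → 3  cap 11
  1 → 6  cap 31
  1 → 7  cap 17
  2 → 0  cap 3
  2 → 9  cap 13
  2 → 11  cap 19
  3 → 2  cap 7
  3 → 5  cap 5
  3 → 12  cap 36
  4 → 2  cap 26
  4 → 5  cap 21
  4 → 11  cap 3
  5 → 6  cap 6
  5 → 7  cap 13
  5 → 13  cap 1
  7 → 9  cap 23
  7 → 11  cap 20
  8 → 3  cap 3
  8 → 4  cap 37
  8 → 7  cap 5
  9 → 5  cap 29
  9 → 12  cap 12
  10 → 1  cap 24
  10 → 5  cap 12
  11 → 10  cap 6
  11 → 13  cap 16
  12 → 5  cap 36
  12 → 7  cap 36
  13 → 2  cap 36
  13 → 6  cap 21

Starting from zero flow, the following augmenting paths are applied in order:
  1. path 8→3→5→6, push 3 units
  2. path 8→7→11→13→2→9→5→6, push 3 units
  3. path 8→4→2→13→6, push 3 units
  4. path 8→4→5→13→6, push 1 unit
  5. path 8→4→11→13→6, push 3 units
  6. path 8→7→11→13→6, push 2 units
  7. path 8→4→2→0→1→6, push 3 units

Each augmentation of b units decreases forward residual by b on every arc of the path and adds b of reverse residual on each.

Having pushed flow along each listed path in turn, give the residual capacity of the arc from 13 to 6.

after path 1 (8→3→5→6, push 3): res(13,6)=21
after path 2 (8→7→11→13→2→9→5→6, push 3): res(13,6)=21
after path 3 (8→4→2→13→6, push 3): res(13,6)=18
after path 4 (8→4→5→13→6, push 1): res(13,6)=17
after path 5 (8→4→11→13→6, push 3): res(13,6)=14
after path 6 (8→7→11→13→6, push 2): res(13,6)=12
after path 7 (8→4→2→0→1→6, push 3): res(13,6)=12

Residual capacity of (13,6): 12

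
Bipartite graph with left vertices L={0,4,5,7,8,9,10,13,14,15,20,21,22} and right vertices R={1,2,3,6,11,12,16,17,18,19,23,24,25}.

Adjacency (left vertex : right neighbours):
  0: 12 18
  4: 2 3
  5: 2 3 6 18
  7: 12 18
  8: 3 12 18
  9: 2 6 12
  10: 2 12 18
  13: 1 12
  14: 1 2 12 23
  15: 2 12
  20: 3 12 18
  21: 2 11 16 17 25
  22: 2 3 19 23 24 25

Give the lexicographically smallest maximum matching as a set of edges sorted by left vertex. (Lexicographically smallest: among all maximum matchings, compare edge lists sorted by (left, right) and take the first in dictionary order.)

|M| = 9 (so the lex-smallest maximum matching has 9 edges)
process left vertices in ascending order; for each, take the smallest-labelled available neighbour that still permits 9 edges overall, or leave it unmatched if none does
lex-smallest matching: {0-12, 4-2, 5-3, 7-18, 9-6, 13-1, 14-23, 21-11, 22-19}

Lex-smallest maximum matching: {(0,12), (4,2), (5,3), (7,18), (9,6), (13,1), (14,23), (21,11), (22,19)}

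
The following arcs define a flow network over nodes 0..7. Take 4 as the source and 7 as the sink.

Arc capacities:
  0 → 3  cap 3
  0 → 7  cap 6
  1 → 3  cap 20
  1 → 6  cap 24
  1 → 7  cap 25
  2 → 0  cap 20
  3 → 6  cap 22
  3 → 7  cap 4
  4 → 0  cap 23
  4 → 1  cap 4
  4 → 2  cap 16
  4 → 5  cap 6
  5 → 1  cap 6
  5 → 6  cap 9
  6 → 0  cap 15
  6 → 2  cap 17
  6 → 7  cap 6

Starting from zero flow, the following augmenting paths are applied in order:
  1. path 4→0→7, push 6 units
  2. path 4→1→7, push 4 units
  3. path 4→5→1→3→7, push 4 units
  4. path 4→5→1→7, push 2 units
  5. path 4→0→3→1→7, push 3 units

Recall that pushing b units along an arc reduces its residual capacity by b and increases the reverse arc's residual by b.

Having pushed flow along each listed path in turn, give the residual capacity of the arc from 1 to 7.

after path 1 (4→0→7, push 6): res(1,7)=25
after path 2 (4→1→7, push 4): res(1,7)=21
after path 3 (4→5→1→3→7, push 4): res(1,7)=21
after path 4 (4→5→1→7, push 2): res(1,7)=19
after path 5 (4→0→3→1→7, push 3): res(1,7)=16

Residual capacity of (1,7): 16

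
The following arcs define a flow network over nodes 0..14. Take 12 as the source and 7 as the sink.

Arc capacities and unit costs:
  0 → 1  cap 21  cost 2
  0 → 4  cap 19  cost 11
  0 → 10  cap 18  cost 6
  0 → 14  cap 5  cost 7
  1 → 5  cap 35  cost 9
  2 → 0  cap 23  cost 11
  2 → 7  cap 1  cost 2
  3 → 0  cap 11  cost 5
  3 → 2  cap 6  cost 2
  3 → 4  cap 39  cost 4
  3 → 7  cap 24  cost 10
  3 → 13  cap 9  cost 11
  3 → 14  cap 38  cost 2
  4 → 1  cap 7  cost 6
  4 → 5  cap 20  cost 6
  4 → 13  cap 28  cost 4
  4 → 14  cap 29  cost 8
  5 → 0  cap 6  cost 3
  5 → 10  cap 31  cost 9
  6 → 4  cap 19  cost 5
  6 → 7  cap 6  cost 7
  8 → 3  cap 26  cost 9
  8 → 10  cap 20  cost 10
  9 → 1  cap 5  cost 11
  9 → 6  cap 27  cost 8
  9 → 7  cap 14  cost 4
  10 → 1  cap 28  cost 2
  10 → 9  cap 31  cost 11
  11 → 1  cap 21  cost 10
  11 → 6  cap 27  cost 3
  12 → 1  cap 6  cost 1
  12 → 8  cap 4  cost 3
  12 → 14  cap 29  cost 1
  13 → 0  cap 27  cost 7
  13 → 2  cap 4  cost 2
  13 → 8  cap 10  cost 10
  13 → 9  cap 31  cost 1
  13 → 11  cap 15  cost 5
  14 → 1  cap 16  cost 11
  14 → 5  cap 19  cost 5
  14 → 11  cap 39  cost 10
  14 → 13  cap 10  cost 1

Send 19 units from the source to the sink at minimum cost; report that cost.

Minimum cost for 19 units: 256

shortest-cost path #1: 12→14→13→2→7 push 1 @ unit cost 6 (adds 6)
shortest-cost path #2: 12→14→13→9→7 push 9 @ unit cost 7 (adds 63)
shortest-cost path #3: 12→8→3→2→13→9→7 push 1 @ unit cost 17 (adds 17)
shortest-cost path #4: 12→14→11→6→7 push 6 @ unit cost 21 (adds 126)
shortest-cost path #5: 12→8→3→7 push 2 @ unit cost 22 (adds 44)
total cost = 256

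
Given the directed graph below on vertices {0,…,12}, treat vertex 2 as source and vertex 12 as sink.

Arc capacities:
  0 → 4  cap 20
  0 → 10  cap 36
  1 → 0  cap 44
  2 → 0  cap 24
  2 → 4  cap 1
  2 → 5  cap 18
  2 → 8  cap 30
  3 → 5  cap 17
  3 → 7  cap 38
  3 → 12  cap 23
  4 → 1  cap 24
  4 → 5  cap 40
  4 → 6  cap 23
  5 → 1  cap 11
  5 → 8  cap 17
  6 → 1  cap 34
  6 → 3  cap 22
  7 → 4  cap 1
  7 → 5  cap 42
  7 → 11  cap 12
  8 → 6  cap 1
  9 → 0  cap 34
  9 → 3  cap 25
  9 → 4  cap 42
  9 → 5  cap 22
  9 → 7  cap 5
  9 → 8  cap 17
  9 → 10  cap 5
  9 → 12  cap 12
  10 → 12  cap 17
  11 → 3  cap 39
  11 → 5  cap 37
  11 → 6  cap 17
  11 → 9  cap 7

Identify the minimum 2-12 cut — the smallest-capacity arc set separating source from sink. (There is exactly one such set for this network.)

Min-cut arcs: {(2,0), (2,4), (5,1), (8,6)} (total capacity 37)

augment #1: 2→0→10→12 push 17
augment #2: 2→4→6→3→12 push 1
augment #3: 2→8→6→3→12 push 1
augment #4: 2→0→4→6→3→12 push 7
augment #5: 2→5→1→0→4→6→3→12 push 11
max flow = 37; residual-reachable set from 2 gives S-side
cut edges (S→T): {(2,0), (2,4), (5,1), (8,6)} total cap 37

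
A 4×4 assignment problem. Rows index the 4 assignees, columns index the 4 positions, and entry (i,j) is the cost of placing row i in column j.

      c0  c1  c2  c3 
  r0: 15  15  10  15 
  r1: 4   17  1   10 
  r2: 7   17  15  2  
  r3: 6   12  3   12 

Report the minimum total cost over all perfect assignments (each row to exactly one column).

Minimum assignment cost: 24

one of 2 optimal assignments: row0→col1 (cost 15), row1→col0 (cost 4), row2→col3 (cost 2), row3→col2 (cost 3)
total = 15 + 4 + 2 + 3 = 24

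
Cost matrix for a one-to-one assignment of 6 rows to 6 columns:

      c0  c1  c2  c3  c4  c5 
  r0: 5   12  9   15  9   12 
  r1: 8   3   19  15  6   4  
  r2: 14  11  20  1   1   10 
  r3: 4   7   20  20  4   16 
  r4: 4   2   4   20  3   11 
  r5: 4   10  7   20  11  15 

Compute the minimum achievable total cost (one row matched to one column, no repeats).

optimal assignment: row0→col0 (cost 5), row1→col5 (cost 4), row2→col3 (cost 1), row3→col4 (cost 4), row4→col1 (cost 2), row5→col2 (cost 7)
total = 5 + 4 + 1 + 4 + 2 + 7 = 23

Minimum assignment cost: 23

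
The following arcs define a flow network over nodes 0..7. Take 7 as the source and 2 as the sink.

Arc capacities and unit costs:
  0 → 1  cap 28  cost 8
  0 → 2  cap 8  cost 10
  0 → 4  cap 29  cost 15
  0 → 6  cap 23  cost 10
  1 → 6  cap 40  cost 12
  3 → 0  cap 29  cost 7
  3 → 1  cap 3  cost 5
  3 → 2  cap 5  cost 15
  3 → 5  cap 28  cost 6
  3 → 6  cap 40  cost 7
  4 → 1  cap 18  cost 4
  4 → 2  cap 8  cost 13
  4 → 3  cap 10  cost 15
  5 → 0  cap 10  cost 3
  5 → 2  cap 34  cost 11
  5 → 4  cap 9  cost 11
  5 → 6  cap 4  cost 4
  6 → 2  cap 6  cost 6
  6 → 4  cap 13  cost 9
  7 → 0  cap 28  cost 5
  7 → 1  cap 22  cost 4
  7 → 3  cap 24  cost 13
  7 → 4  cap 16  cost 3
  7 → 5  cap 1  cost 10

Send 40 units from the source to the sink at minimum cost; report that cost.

Minimum cost for 40 units: 895

shortest-cost path #1: 7→0→2 push 8 @ unit cost 15 (adds 120)
shortest-cost path #2: 7→4→2 push 8 @ unit cost 16 (adds 128)
shortest-cost path #3: 7→5→6→2 push 1 @ unit cost 20 (adds 20)
shortest-cost path #4: 7→0→6→2 push 5 @ unit cost 21 (adds 105)
shortest-cost path #5: 7→0→6→5→2 push 1 @ unit cost 22 (adds 22)
shortest-cost path #6: 7→3→2 push 5 @ unit cost 28 (adds 140)
shortest-cost path #7: 7→3→5→2 push 12 @ unit cost 30 (adds 360)
total cost = 895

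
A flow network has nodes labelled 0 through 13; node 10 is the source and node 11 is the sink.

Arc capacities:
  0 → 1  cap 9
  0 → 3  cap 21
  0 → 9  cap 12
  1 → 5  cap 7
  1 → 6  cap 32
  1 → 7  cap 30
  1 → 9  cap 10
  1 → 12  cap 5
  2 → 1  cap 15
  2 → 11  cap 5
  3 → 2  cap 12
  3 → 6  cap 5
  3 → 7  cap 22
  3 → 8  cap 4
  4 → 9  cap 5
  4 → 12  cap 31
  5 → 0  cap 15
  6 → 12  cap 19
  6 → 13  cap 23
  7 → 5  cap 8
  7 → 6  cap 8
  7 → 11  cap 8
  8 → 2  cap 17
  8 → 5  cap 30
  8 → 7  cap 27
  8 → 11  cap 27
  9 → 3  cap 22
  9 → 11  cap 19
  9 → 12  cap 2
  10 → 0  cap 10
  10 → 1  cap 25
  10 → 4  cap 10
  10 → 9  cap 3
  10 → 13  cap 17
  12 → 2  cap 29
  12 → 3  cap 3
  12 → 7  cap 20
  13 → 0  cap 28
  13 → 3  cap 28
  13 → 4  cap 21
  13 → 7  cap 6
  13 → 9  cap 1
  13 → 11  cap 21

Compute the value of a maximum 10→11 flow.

Maximum flow value: 57

augment #1: 10→9→11 bottleneck 3, total now 3
augment #2: 10→13→11 bottleneck 17, total now 20
augment #3: 10→0→9→11 bottleneck 10, total now 30
augment #4: 10→1→7→11 bottleneck 8, total now 38
augment #5: 10→1→9→11 bottleneck 6, total now 44
augment #6: 10→1→6→13→11 bottleneck 4, total now 48
augment #7: 10→1→12→2→11 bottleneck 5, total now 53
augment #8: 10→1→9→3→8→11 bottleneck 2, total now 55
augment #9: 10→4→9→3→8→11 bottleneck 2, total now 57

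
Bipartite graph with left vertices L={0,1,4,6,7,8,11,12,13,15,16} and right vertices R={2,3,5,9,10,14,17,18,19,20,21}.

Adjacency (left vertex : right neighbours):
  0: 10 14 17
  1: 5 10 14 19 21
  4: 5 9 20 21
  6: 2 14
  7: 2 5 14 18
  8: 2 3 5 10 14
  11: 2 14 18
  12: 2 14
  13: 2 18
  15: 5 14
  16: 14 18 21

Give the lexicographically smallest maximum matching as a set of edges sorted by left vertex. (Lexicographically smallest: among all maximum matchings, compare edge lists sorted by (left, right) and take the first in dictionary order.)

|M| = 9 (so the lex-smallest maximum matching has 9 edges)
process left vertices in ascending order; for each, take the smallest-labelled available neighbour that still permits 9 edges overall, or leave it unmatched if none does
lex-smallest matching: {0-10, 1-19, 4-9, 6-2, 7-5, 8-3, 11-14, 13-18, 16-21}

Lex-smallest maximum matching: {(0,10), (1,19), (4,9), (6,2), (7,5), (8,3), (11,14), (13,18), (16,21)}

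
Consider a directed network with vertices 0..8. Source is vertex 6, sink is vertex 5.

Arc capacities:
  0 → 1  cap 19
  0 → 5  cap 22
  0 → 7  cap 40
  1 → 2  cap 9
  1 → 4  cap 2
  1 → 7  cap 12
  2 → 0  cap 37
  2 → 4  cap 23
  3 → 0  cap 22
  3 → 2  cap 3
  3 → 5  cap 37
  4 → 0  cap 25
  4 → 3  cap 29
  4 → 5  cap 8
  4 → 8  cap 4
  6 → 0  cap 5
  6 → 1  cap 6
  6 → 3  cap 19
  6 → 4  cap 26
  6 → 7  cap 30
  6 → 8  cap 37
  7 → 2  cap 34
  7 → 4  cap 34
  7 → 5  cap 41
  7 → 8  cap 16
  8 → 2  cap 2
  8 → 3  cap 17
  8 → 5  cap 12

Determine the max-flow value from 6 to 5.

augment #1: 6→0→5 bottleneck 5, total now 5
augment #2: 6→3→5 bottleneck 19, total now 24
augment #3: 6→4→5 bottleneck 8, total now 32
augment #4: 6→7→5 bottleneck 30, total now 62
augment #5: 6→8→5 bottleneck 12, total now 74
augment #6: 6→1→7→5 bottleneck 6, total now 80
augment #7: 6→4→0→5 bottleneck 17, total now 97
augment #8: 6→4→3→5 bottleneck 1, total now 98
augment #9: 6→8→3→5 bottleneck 17, total now 115
augment #10: 6→8→2→0→7→5 bottleneck 2, total now 117

Maximum flow value: 117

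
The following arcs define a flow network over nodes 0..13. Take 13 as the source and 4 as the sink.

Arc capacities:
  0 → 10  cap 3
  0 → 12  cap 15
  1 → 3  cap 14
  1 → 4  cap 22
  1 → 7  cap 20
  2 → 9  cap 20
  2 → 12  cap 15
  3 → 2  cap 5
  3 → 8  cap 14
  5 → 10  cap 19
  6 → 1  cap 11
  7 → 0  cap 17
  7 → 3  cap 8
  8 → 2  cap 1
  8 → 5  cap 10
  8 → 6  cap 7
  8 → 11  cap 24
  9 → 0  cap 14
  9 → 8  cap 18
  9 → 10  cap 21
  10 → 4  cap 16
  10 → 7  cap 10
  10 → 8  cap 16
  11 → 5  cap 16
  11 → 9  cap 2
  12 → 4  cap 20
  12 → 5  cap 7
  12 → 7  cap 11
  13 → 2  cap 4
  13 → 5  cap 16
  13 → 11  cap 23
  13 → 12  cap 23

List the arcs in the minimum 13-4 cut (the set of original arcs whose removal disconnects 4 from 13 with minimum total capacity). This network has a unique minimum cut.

augment #1: 13→12→4 push 20
augment #2: 13→5→10→4 push 16
augment #3: 13→2→9→8→6→1→4 push 4
augment #4: 13→11→9→8→6→1→4 push 2
augment #5: 13→11→5→10→8→6→1→4 push 1
max flow = 43; residual-reachable set from 13 gives S-side
cut edges (S→T): {(8,6), (10,4), (12,4)} total cap 43

Min-cut arcs: {(8,6), (10,4), (12,4)} (total capacity 43)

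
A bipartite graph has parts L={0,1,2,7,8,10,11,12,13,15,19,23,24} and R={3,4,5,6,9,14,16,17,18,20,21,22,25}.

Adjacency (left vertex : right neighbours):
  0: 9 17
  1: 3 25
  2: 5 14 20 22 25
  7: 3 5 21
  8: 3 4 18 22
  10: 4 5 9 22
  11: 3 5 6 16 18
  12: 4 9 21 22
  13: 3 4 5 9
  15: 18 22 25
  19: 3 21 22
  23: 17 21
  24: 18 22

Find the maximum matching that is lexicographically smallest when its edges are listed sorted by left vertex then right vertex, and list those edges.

Lex-smallest maximum matching: {(0,9), (1,3), (2,14), (7,5), (8,4), (10,22), (11,6), (12,21), (15,25), (23,17), (24,18)}

|M| = 11 (so the lex-smallest maximum matching has 11 edges)
process left vertices in ascending order; for each, take the smallest-labelled available neighbour that still permits 11 edges overall, or leave it unmatched if none does
lex-smallest matching: {0-9, 1-3, 2-14, 7-5, 8-4, 10-22, 11-6, 12-21, 15-25, 23-17, 24-18}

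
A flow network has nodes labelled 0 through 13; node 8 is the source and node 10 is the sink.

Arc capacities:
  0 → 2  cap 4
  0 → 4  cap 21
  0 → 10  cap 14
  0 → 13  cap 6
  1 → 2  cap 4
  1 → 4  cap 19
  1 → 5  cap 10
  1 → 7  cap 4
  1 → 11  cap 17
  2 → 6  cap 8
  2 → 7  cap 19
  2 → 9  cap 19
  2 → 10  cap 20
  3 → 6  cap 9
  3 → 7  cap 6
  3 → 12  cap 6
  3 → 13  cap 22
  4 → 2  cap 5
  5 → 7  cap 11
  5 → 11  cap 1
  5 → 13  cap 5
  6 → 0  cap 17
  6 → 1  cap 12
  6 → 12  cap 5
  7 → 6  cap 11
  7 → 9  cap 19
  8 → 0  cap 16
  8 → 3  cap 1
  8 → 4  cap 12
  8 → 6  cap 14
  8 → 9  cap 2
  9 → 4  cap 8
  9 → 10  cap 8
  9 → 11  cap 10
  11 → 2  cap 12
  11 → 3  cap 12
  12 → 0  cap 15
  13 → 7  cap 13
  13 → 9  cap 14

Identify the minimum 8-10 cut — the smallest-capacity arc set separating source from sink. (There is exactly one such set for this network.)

augment #1: 8→0→10 push 14
augment #2: 8→9→10 push 2
augment #3: 8→0→2→10 push 2
augment #4: 8→4→2→10 push 5
augment #5: 8→3→7→9→10 push 1
augment #6: 8→6→0→2→10 push 2
augment #7: 8→6→1→2→10 push 4
augment #8: 8→6→0→13→9→10 push 5
augment #9: 8→6→1→11→2→10 push 3
max flow = 38; residual-reachable set from 8 gives S-side
cut edges (S→T): {(4,2), (8,0), (8,3), (8,6), (8,9)} total cap 38

Min-cut arcs: {(4,2), (8,0), (8,3), (8,6), (8,9)} (total capacity 38)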